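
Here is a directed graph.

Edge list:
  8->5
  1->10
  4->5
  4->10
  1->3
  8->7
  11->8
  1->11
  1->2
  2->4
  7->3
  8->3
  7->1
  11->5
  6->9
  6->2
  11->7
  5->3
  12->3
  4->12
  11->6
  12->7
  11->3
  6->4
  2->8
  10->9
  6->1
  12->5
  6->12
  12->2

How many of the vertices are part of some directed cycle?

8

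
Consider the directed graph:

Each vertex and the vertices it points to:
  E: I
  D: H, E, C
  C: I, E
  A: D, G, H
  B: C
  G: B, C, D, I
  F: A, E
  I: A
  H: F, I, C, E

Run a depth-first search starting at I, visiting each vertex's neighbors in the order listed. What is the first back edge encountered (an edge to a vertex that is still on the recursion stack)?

F->A

DFS from I (visiting each vertex's neighbors in the order listed); mark gray on enter, black on exit:
I gray
  A gray
    D gray
      H gray
        F gray
          F→A: A is gray → back edge
First back edge: F → A.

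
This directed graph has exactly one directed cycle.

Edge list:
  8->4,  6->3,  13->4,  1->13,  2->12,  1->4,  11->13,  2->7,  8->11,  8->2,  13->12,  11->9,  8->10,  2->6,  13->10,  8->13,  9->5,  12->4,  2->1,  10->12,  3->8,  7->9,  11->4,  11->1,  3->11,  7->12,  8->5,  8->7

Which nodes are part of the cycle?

DFS with gray/black marking from 8:
8 gray
  10 gray
    12 gray
      4 gray
      4 black
    12 black
  10 black
  8→4: 4 black — skip
  11 gray
    1 gray
      13 gray
        13→4: 4 black — skip
        13→10: 10 black — skip
        13→12: 12 black — skip
      13 black
      1→4: 4 black — skip
    1 black
    9 gray
      5 gray
      5 black
    9 black
    11→4: 4 black — skip
    11→13: 13 black — skip
  11 black
  8→5: 5 black — skip
  8→13: 13 black — skip
  7 gray
    7→9: 9 black — skip
    7→12: 12 black — skip
  7 black
  2 gray
    6 gray
      3 gray
        3→8: 8 is gray → back edge
Back edge closes the cycle 8 → 2 → 6 → 3 → 8; its vertices are {2, 3, 6, 8}.

2, 3, 6, 8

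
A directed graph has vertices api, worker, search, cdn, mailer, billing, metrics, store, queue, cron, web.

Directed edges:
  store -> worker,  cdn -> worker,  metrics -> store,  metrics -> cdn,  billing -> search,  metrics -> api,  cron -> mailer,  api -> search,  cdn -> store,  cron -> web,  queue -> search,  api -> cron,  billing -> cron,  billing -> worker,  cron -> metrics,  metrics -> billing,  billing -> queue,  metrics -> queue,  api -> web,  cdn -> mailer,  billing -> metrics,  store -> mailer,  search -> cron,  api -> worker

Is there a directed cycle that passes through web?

No

web lies on a cycle iff there is a path from web back to itself.
Exploring from web, it never reaches itself; equivalently, its strongly connected component is a singleton.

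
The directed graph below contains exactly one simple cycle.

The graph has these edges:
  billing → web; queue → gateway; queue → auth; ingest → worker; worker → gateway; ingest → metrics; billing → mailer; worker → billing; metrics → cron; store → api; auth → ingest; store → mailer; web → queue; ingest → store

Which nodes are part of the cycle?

web, auth, queue, ingest, worker, billing

DFS with gray/black marking from ingest:
ingest gray
  store gray
    api gray
    api black
    mailer gray
    mailer black
  store black
  worker gray
    billing gray
      web gray
        queue gray
          gateway gray
          gateway black
          auth gray
            auth→ingest: ingest is gray → back edge
Back edge closes the cycle ingest → worker → billing → web → queue → auth → ingest; its vertices are {web, auth, queue, ingest, worker, billing}.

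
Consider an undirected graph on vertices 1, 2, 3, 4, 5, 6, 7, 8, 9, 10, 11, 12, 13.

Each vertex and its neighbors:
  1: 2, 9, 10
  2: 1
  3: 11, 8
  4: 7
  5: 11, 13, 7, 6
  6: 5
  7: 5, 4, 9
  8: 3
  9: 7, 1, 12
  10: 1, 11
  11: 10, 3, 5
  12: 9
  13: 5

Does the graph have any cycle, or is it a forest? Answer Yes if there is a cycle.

Yes

DFS, tracking each vertex's parent; an edge to a visited non-parent vertex closes a cycle.
Start from 5:
visit 5 (parent –)
  visit 11 (parent 5)
    visit 10 (parent 11)
      visit 1 (parent 10)
        visit 2 (parent 1)
          2–1: parent, skip
        visit 9 (parent 1)
          visit 7 (parent 9)
            7–5: 5 visited and ≠ parent → cycle
Cycle: 5 – 11 – 10 – 1 – 9 – 7 – 5.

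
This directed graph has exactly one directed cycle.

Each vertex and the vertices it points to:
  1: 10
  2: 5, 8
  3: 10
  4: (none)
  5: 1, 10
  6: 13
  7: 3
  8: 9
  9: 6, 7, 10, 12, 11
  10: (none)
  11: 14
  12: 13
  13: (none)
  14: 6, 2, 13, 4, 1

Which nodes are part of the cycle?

DFS with gray/black marking from 9:
9 gray
  6 gray
    13 gray
    13 black
  6 black
  7 gray
    3 gray
      10 gray
      10 black
    3 black
  7 black
  9→10: 10 black — skip
  12 gray
    12→13: 13 black — skip
  12 black
  11 gray
    14 gray
      14→6: 6 black — skip
      2 gray
        5 gray
          1 gray
            1→10: 10 black — skip
          1 black
          5→10: 10 black — skip
        5 black
        8 gray
          8→9: 9 is gray → back edge
Back edge closes the cycle 9 → 11 → 14 → 2 → 8 → 9; its vertices are {2, 8, 9, 11, 14}.

2, 8, 9, 11, 14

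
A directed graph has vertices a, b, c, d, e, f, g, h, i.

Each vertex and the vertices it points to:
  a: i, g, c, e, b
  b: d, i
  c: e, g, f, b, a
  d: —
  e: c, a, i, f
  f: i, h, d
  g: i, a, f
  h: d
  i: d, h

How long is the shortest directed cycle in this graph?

For each vertex v, BFS finds the shortest path from v back to v.
The shortest such closed walk is e → a → e, length 2.

2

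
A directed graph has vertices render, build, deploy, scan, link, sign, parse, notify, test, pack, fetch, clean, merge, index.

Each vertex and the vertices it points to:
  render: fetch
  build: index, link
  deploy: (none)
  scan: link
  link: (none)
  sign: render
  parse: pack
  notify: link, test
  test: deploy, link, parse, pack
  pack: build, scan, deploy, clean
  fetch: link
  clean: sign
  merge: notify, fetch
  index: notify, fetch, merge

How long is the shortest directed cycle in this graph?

5

For each vertex v, BFS finds the shortest path from v back to v.
The shortest such closed walk is test → pack → build → index → notify → test, length 5.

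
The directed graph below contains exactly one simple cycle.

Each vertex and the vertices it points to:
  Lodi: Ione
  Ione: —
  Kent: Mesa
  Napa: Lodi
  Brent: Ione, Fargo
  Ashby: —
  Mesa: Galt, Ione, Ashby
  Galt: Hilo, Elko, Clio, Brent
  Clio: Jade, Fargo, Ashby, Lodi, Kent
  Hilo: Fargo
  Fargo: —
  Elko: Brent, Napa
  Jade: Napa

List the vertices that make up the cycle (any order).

Clio, Galt, Kent, Mesa

DFS with gray/black marking from Clio:
Clio gray
  Jade gray
    Napa gray
      Lodi gray
        Ione gray
        Ione black
      Lodi black
    Napa black
  Jade black
  Fargo gray
  Fargo black
  Ashby gray
  Ashby black
  Clio→Lodi: Lodi black — skip
  Kent gray
    Mesa gray
      Galt gray
        Hilo gray
          Hilo→Fargo: Fargo black — skip
        Hilo black
        Elko gray
          Brent gray
            Brent→Ione: Ione black — skip
            Brent→Fargo: Fargo black — skip
          Brent black
          Elko→Napa: Napa black — skip
        Elko black
        Galt→Clio: Clio is gray → back edge
Back edge closes the cycle Clio → Kent → Mesa → Galt → Clio; its vertices are {Clio, Galt, Kent, Mesa}.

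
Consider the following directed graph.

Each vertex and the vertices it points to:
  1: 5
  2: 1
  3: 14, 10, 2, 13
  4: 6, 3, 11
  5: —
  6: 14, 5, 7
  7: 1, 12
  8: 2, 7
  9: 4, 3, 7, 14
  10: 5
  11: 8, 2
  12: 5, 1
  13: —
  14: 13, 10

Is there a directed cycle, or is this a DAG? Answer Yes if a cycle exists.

DFS with white/gray/black marking, starting from 6:
6 gray
  14 gray
    13 gray
    13 black
    10 gray
      5 gray
      5 black
    10 black
  14 black
  6→5: 5 black — skip
  7 gray
    1 gray
      1→5: 5 black — skip
    1 black
    12 gray
      12→5: 5 black — skip
      12→1: 1 black — skip
    12 black
  7 black
6 black
2 gray
  2→1: 1 black — skip
2 black
3 gray
  3→14: 14 black — skip
  3→10: 10 black — skip
  3→2: 2 black — skip
  3→13: 13 black — skip
3 black
4 gray
  4→6: 6 black — skip
  4→3: 3 black — skip
  11 gray
    8 gray
      8→2: 2 black — skip
      8→7: 7 black — skip
    8 black
    11→2: 2 black — skip
  11 black
4 black
9 gray
  9→4: 4 black — skip
  9→3: 3 black — skip
  9→7: 7 black — skip
  9→14: 14 black — skip
9 black
Every edge goes to a white or black vertex — no back edge, so the graph is acyclic.

No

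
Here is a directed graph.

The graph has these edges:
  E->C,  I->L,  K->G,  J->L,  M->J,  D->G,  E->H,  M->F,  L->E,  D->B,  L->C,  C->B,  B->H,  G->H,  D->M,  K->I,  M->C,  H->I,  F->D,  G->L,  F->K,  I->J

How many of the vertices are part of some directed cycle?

A vertex is on a directed cycle iff it belongs to a strongly connected component of size ≥ 2 (or has a self-loop).
The vertices on cycles are {B, C, D, E, F, H, I, J, L, M} — 10 in total.

10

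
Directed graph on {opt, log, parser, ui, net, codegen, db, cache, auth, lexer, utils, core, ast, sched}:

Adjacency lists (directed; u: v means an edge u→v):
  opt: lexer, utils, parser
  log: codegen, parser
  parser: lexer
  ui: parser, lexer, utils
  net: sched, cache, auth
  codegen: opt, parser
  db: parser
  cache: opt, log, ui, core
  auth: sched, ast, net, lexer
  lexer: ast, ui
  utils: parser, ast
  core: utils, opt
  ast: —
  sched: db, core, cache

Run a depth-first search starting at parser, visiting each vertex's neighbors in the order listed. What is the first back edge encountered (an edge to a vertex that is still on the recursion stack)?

DFS from parser (visiting each vertex's neighbors in the order listed); mark gray on enter, black on exit:
parser gray
  lexer gray
    ast gray
    ast black
    ui gray
      ui→parser: parser is gray → back edge
First back edge: ui → parser.

ui→parser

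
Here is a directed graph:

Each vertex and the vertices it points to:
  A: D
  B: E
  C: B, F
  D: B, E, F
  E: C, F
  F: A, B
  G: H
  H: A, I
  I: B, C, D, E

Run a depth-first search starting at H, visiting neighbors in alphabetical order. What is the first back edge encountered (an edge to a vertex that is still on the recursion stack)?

DFS from H (visiting neighbors in alphabetical order); mark gray on enter, black on exit:
H gray
  A gray
    D gray
      B gray
        E gray
          C gray
            C→B: B is gray → back edge
First back edge: C → B.

C->B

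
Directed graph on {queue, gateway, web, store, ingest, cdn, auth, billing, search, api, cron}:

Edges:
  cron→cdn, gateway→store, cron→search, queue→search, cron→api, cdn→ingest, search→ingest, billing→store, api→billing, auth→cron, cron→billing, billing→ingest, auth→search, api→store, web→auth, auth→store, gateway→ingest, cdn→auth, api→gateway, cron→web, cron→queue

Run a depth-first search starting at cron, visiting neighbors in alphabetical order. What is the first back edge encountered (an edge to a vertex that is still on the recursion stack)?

auth→cron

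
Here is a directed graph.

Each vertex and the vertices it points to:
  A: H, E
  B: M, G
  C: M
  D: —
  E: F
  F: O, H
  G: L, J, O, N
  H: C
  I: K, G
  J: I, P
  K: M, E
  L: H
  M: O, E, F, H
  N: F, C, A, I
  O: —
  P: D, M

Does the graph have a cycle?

DFS with white/gray/black marking, starting from L:
L gray
  H gray
    C gray
      M gray
        O gray
        O black
        E gray
          F gray
            F→O: O black — skip
            F→H: H is gray → back edge
Back edge found, so a cycle exists: H → C → M → E → F → H.

Yes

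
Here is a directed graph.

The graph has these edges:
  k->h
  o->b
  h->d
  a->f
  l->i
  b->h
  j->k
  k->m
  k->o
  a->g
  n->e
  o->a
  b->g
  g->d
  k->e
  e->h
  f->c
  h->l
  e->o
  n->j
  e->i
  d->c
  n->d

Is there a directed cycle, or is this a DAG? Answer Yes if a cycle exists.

No

DFS with white/gray/black marking, starting from e:
e gray
  i gray
  i black
  h gray
    d gray
      c gray
      c black
    d black
    l gray
      l→i: i black — skip
    l black
  h black
  o gray
    b gray
      b→h: h black — skip
      g gray
        g→d: d black — skip
      g black
    b black
    a gray
      a→g: g black — skip
      f gray
        f→c: c black — skip
      f black
    a black
  o black
e black
n gray
  j gray
    k gray
      k→o: o black — skip
      m gray
      m black
      k→e: e black — skip
      k→h: h black — skip
    k black
  j black
  n→e: e black — skip
  n→d: d black — skip
n black
Every edge goes to a white or black vertex — no back edge, so the graph is acyclic.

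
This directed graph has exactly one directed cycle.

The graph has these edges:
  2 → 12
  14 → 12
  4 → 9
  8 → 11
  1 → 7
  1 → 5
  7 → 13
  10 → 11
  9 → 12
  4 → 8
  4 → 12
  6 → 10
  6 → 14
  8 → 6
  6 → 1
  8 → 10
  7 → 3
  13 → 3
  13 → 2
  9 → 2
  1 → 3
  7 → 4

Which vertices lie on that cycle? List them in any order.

DFS with gray/black marking from 1:
1 gray
  3 gray
  3 black
  7 gray
    13 gray
      13→3: 3 black — skip
      2 gray
        12 gray
        12 black
      2 black
    13 black
    7→3: 3 black — skip
    4 gray
      4→12: 12 black — skip
      8 gray
        10 gray
          11 gray
          11 black
        10 black
        8→11: 11 black — skip
        6 gray
          6→1: 1 is gray → back edge
Back edge closes the cycle 1 → 7 → 4 → 8 → 6 → 1; its vertices are {1, 4, 6, 7, 8}.

1, 4, 6, 7, 8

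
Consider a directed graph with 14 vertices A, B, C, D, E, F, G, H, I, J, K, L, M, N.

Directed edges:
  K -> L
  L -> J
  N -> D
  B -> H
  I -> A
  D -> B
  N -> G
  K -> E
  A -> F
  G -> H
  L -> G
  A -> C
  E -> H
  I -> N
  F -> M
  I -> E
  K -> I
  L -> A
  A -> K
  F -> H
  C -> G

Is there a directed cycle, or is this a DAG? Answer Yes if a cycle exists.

DFS with white/gray/black marking, starting from D:
D gray
  B gray
    H gray
    H black
  B black
D black
A gray
  K gray
    I gray
      E gray
        E→H: H black — skip
      E black
      I→A: A is gray → back edge
Back edge found, so a cycle exists: A → K → I → A.

Yes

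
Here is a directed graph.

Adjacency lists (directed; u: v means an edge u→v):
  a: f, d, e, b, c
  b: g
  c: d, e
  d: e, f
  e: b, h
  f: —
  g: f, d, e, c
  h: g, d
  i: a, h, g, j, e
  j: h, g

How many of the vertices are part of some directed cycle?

6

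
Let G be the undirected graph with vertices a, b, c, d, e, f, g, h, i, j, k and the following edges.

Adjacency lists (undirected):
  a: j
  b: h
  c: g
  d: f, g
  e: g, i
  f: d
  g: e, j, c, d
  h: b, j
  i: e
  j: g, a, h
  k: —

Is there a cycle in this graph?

DFS, tracking each vertex's parent; an edge to a visited non-parent vertex closes a cycle.
Start from h:
visit h (parent –)
  visit b (parent h)
    b–h: parent, skip
  visit j (parent h)
    visit g (parent j)
      visit e (parent g)
        e–g: parent, skip
        visit i (parent e)
          i–e: parent, skip
      g–j: parent, skip
      visit c (parent g)
        c–g: parent, skip
      visit d (parent g)
        visit f (parent d)
          f–d: parent, skip
        d–g: parent, skip
    visit a (parent j)
      a–j: parent, skip
    j–h: parent, skip
visit k (parent –)
No non-parent visited neighbor found — the graph is a forest.

No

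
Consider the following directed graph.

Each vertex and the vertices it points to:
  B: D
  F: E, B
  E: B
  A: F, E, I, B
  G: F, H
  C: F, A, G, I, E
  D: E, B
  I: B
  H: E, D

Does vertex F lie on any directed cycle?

F lies on a cycle iff there is a path from F back to itself.
Exploring from F, it never reaches itself; equivalently, its strongly connected component is a singleton.

No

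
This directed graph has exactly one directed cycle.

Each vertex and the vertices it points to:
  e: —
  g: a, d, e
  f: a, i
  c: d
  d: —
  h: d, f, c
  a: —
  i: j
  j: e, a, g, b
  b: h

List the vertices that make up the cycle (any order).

DFS with gray/black marking from h:
h gray
  d gray
  d black
  f gray
    a gray
    a black
    i gray
      j gray
        e gray
        e black
        j→a: a black — skip
        g gray
          g→a: a black — skip
          g→d: d black — skip
          g→e: e black — skip
        g black
        b gray
          b→h: h is gray → back edge
Back edge closes the cycle h → f → i → j → b → h; its vertices are {b, f, h, i, j}.

b, f, h, i, j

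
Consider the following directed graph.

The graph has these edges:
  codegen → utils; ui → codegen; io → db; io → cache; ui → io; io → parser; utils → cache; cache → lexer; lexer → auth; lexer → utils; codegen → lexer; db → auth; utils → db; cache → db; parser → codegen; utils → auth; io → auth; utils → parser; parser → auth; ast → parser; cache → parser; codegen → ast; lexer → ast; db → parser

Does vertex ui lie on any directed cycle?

ui lies on a cycle iff there is a path from ui back to itself.
Exploring from ui, it never reaches itself; equivalently, its strongly connected component is a singleton.

No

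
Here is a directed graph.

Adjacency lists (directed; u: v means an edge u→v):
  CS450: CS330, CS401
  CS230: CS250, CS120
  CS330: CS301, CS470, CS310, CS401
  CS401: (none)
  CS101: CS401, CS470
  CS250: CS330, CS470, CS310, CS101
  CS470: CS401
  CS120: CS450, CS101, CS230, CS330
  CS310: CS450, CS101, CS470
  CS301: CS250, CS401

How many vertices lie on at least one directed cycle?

7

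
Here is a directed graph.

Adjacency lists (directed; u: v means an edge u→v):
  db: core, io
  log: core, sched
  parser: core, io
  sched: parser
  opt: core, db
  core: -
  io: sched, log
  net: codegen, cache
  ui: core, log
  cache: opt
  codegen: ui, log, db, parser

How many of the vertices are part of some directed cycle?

A vertex is on a directed cycle iff it belongs to a strongly connected component of size ≥ 2 (or has a self-loop).
The vertices on cycles are {io, log, sched, parser} — 4 in total.

4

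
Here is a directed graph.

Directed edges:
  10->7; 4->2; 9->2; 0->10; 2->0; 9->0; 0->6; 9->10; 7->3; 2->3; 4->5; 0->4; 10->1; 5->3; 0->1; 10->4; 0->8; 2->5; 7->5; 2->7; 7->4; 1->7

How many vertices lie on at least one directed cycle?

6

A vertex is on a directed cycle iff it belongs to a strongly connected component of size ≥ 2 (or has a self-loop).
The vertices on cycles are {0, 1, 2, 4, 7, 10} — 6 in total.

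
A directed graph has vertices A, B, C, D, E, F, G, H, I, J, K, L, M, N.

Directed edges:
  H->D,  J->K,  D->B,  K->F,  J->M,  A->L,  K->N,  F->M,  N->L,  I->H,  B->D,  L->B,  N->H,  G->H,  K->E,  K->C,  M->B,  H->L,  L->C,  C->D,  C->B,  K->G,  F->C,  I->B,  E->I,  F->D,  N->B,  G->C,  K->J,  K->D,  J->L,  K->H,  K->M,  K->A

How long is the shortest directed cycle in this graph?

2

For each vertex v, BFS finds the shortest path from v back to v.
The shortest such closed walk is K → J → K, length 2.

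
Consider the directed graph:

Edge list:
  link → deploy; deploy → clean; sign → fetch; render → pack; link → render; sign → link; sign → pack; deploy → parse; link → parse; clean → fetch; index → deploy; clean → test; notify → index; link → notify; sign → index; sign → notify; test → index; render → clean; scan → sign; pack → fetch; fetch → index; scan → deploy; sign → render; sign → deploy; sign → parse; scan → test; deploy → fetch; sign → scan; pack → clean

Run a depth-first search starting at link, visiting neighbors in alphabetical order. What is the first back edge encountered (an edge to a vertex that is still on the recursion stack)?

index->deploy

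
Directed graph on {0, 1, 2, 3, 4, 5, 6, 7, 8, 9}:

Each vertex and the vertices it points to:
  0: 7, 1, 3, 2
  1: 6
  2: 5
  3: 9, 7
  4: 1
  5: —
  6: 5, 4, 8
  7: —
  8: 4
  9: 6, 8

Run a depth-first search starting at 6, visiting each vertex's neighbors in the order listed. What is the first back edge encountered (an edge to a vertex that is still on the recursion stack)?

1→6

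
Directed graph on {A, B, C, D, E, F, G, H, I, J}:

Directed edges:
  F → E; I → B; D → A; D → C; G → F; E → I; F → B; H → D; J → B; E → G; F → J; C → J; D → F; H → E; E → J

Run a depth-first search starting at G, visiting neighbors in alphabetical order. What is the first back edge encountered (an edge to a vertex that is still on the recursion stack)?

E→G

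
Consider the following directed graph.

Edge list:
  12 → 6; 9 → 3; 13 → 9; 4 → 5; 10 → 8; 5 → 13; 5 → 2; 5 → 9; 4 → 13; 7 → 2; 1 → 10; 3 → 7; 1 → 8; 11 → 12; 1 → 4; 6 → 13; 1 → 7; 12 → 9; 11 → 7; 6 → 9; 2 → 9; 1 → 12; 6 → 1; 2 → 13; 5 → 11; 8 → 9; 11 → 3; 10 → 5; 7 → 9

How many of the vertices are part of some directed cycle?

A vertex is on a directed cycle iff it belongs to a strongly connected component of size ≥ 2 (or has a self-loop).
The vertices on cycles are {1, 2, 3, 4, 5, 6, 7, 9, 10, 11, 12, 13} — 12 in total.

12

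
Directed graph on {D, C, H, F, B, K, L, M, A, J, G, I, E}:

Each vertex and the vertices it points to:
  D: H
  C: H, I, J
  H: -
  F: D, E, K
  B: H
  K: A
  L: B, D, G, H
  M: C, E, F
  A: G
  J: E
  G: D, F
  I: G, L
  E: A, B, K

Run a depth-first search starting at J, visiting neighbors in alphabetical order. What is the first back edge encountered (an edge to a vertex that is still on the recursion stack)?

F->E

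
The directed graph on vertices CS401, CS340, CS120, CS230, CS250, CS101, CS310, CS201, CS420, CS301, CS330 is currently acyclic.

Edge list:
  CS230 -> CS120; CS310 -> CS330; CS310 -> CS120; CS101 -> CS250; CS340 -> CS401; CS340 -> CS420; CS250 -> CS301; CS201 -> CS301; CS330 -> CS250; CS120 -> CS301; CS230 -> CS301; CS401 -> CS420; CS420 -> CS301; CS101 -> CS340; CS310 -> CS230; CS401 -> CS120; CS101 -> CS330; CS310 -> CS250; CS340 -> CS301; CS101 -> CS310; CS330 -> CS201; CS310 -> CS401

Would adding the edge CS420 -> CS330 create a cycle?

Adding CS420→CS330 creates a cycle iff CS330 can already reach CS420.
Explore from CS330: no path reaches CS420. The graph stays acyclic.

No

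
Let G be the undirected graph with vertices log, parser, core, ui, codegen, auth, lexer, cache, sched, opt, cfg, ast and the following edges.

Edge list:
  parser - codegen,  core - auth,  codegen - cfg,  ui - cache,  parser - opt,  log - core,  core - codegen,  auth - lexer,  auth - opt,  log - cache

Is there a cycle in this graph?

Yes

DFS, tracking each vertex's parent; an edge to a visited non-parent vertex closes a cycle.
Start from ast:
visit ast (parent –)
visit log (parent –)
  visit core (parent log)
    core–log: parent, skip
    visit auth (parent core)
      visit opt (parent auth)
        opt–auth: parent, skip
        visit parser (parent opt)
          parser–opt: parent, skip
          visit codegen (parent parser)
            codegen–parser: parent, skip
            visit cfg (parent codegen)
              cfg–codegen: parent, skip
            codegen–core: core visited and ≠ parent → cycle
Cycle: core – auth – opt – parser – codegen – core.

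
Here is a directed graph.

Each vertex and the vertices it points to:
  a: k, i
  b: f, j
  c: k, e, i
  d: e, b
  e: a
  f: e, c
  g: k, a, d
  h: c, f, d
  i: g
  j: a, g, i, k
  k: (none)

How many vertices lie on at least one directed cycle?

A vertex is on a directed cycle iff it belongs to a strongly connected component of size ≥ 2 (or has a self-loop).
The vertices on cycles are {a, b, c, d, e, f, g, i, j} — 9 in total.

9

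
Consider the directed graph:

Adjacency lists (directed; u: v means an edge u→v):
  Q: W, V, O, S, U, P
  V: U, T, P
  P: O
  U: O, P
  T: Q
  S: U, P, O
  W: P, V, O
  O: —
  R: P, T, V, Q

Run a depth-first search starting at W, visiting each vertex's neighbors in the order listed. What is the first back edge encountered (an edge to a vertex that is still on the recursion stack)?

Q->W

DFS from W (visiting each vertex's neighbors in the order listed); mark gray on enter, black on exit:
W gray
  P gray
    O gray
    O black
  P black
  V gray
    U gray
      U→O: O black — skip
      U→P: P black — skip
    U black
    T gray
      Q gray
        Q→W: W is gray → back edge
First back edge: Q → W.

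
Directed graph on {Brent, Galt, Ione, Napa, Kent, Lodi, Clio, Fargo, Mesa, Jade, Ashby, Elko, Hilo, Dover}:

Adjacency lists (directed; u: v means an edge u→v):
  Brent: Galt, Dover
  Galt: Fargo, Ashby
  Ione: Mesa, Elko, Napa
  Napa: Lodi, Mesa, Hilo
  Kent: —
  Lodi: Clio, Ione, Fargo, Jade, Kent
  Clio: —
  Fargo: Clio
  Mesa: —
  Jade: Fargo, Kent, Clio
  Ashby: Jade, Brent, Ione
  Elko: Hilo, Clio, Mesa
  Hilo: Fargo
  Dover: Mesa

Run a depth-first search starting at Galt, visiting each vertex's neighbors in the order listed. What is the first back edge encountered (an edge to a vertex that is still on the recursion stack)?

DFS from Galt (visiting each vertex's neighbors in the order listed); mark gray on enter, black on exit:
Galt gray
  Fargo gray
    Clio gray
    Clio black
  Fargo black
  Ashby gray
    Jade gray
      Jade→Fargo: Fargo black — skip
      Kent gray
      Kent black
      Jade→Clio: Clio black — skip
    Jade black
    Brent gray
      Brent→Galt: Galt is gray → back edge
First back edge: Brent → Galt.

Brent→Galt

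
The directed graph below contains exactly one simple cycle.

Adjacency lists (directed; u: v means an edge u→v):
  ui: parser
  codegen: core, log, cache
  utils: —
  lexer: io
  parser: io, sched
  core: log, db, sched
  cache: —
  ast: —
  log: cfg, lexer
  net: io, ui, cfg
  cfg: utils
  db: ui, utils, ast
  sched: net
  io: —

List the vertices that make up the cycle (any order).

ui, net, sched, parser

DFS with gray/black marking from sched:
sched gray
  net gray
    io gray
    io black
    ui gray
      parser gray
        parser→io: io black — skip
        parser→sched: sched is gray → back edge
Back edge closes the cycle sched → net → ui → parser → sched; its vertices are {ui, net, sched, parser}.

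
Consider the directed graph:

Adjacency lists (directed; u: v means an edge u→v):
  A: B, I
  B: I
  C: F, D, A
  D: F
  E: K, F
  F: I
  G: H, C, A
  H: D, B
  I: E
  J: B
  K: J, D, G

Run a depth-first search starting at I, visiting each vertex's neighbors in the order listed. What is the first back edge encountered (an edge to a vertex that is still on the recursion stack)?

B->I

DFS from I (visiting each vertex's neighbors in the order listed); mark gray on enter, black on exit:
I gray
  E gray
    K gray
      J gray
        B gray
          B→I: I is gray → back edge
First back edge: B → I.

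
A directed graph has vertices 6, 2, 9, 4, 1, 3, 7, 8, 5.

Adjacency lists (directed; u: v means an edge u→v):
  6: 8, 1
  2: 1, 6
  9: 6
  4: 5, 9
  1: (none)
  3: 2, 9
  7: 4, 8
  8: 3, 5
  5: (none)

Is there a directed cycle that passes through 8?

8 is on a cycle iff 8 can reach itself via ≥1 edge.
8 → 3 → 2 → 6 → 8 — yes.

Yes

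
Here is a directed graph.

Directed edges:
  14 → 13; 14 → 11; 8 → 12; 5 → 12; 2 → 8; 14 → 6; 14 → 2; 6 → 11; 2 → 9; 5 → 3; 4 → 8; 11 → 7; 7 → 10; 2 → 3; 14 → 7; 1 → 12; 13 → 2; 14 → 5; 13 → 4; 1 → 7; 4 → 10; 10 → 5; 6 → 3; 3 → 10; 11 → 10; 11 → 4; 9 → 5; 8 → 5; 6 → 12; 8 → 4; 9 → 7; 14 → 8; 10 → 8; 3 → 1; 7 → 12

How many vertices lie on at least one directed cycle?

A vertex is on a directed cycle iff it belongs to a strongly connected component of size ≥ 2 (or has a self-loop).
The vertices on cycles are {1, 3, 4, 5, 7, 8, 10} — 7 in total.

7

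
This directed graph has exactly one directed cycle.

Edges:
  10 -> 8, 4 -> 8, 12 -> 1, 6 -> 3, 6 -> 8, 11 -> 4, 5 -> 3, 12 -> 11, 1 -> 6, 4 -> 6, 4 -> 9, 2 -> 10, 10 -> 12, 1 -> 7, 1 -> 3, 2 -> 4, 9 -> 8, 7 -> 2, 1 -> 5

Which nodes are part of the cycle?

DFS with gray/black marking from 12:
12 gray
  11 gray
    4 gray
      6 gray
        8 gray
        8 black
        3 gray
        3 black
      6 black
      4→8: 8 black — skip
      9 gray
        9→8: 8 black — skip
      9 black
    4 black
  11 black
  1 gray
    1→6: 6 black — skip
    7 gray
      2 gray
        2→4: 4 black — skip
        10 gray
          10→8: 8 black — skip
          10→12: 12 is gray → back edge
Back edge closes the cycle 12 → 1 → 7 → 2 → 10 → 12; its vertices are {1, 2, 7, 10, 12}.

1, 2, 7, 10, 12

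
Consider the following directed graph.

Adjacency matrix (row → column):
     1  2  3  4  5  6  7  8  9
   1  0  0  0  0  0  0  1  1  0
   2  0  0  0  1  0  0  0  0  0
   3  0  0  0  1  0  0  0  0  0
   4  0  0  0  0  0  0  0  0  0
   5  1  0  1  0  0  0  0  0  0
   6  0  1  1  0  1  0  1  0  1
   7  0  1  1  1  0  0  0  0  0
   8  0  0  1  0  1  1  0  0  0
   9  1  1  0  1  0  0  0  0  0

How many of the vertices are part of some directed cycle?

5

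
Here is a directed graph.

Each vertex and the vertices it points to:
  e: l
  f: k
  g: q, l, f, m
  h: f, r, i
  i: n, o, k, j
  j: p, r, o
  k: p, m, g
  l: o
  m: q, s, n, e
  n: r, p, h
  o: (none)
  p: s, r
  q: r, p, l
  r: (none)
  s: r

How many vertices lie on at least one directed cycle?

A vertex is on a directed cycle iff it belongs to a strongly connected component of size ≥ 2 (or has a self-loop).
The vertices on cycles are {f, g, h, i, k, m, n} — 7 in total.

7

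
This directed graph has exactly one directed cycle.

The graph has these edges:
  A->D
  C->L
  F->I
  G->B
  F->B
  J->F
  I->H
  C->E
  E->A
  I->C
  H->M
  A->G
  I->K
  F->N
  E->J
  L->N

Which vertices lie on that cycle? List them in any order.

DFS with gray/black marking from I:
I gray
  K gray
  K black
  C gray
    E gray
      A gray
        G gray
          B gray
          B black
        G black
        D gray
        D black
      A black
      J gray
        F gray
          F→B: B black — skip
          N gray
          N black
          F→I: I is gray → back edge
Back edge closes the cycle I → C → E → J → F → I; its vertices are {C, E, F, I, J}.

C, E, F, I, J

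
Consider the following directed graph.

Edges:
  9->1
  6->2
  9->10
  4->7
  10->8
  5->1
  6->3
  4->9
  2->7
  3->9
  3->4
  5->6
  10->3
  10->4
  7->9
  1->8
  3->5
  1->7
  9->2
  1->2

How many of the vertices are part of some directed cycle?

9

A vertex is on a directed cycle iff it belongs to a strongly connected component of size ≥ 2 (or has a self-loop).
The vertices on cycles are {1, 2, 3, 4, 5, 6, 7, 9, 10} — 9 in total.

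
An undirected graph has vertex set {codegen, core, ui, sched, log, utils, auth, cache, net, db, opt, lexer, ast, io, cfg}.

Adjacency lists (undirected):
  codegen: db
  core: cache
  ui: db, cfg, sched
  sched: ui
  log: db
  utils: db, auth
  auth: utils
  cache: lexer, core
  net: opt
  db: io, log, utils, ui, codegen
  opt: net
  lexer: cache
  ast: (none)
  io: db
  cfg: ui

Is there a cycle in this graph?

DFS, tracking each vertex's parent; an edge to a visited non-parent vertex closes a cycle.
Start from cfg:
visit cfg (parent –)
  visit ui (parent cfg)
    visit db (parent ui)
      visit io (parent db)
        io–db: parent, skip
      visit log (parent db)
        log–db: parent, skip
      visit utils (parent db)
        utils–db: parent, skip
        visit auth (parent utils)
          auth–utils: parent, skip
      db–ui: parent, skip
      visit codegen (parent db)
        codegen–db: parent, skip
    ui–cfg: parent, skip
    visit sched (parent ui)
      sched–ui: parent, skip
visit core (parent –)
  visit cache (parent core)
    visit lexer (parent cache)
      lexer–cache: parent, skip
    cache–core: parent, skip
visit net (parent –)
  visit opt (parent net)
    opt–net: parent, skip
visit ast (parent –)
No non-parent visited neighbor found — the graph is a forest.

No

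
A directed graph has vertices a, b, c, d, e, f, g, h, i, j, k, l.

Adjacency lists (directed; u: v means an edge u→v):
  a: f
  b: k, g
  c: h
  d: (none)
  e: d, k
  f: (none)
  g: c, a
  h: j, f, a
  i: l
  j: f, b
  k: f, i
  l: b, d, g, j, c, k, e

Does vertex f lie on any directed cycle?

No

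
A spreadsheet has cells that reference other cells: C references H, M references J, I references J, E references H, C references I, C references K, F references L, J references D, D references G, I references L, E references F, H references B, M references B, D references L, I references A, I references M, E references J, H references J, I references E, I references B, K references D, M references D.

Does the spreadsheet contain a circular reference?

DFS with white/gray/black marking, starting from F:
F gray
  L gray
  L black
F black
A gray
A black
B gray
B black
C gray
  H gray
    J gray
      D gray
        G gray
        G black
        D→L: L black — skip
      D black
    J black
    H→B: B black — skip
  H black
  I gray
    E gray
      E→H: H black — skip
      E→J: J black — skip
      E→F: F black — skip
    E black
    I→A: A black — skip
    I→B: B black — skip
    I→L: L black — skip
    M gray
      M→B: B black — skip
      M→J: J black — skip
      M→D: D black — skip
    M black
    I→J: J black — skip
  I black
  K gray
    K→D: D black — skip
  K black
C black
Every edge goes to a white or black vertex — no back edge, so the graph is acyclic.

No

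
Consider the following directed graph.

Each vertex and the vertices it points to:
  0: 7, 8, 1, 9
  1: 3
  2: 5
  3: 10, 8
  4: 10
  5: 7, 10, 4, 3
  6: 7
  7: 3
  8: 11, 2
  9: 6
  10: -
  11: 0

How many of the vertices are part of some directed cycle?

A vertex is on a directed cycle iff it belongs to a strongly connected component of size ≥ 2 (or has a self-loop).
The vertices on cycles are {0, 1, 2, 3, 5, 6, 7, 8, 9, 11} — 10 in total.

10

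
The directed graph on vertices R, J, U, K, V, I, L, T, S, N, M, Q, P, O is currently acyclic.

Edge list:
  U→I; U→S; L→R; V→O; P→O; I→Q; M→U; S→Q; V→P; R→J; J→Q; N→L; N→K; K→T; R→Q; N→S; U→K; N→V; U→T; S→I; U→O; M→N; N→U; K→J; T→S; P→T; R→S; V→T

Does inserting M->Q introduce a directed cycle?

No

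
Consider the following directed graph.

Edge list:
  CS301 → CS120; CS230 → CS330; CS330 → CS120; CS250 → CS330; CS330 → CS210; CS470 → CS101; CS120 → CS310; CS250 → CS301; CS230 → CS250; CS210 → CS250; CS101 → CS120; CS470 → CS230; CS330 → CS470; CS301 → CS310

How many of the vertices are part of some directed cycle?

5

A vertex is on a directed cycle iff it belongs to a strongly connected component of size ≥ 2 (or has a self-loop).
The vertices on cycles are {CS210, CS230, CS250, CS330, CS470} — 5 in total.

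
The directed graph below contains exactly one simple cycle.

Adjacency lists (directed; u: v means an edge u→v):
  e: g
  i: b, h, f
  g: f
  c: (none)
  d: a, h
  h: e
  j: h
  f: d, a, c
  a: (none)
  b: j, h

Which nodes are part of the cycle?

d, e, f, g, h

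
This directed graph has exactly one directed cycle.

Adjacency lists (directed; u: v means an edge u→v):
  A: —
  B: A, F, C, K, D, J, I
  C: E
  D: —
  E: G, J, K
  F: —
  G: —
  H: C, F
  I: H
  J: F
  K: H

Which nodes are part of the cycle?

DFS with gray/black marking from C:
C gray
  E gray
    G gray
    G black
    J gray
      F gray
      F black
    J black
    K gray
      H gray
        H→C: C is gray → back edge
Back edge closes the cycle C → E → K → H → C; its vertices are {C, E, H, K}.

C, E, H, K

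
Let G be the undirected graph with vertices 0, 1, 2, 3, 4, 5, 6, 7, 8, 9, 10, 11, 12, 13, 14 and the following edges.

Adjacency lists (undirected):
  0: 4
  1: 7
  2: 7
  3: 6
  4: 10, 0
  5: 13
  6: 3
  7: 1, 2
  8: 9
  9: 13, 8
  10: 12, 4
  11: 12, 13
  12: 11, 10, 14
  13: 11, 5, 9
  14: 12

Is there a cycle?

No

DFS, tracking each vertex's parent; an edge to a visited non-parent vertex closes a cycle.
Start from 5:
visit 5 (parent –)
  visit 13 (parent 5)
    visit 11 (parent 13)
      visit 12 (parent 11)
        12–11: parent, skip
        visit 10 (parent 12)
          10–12: parent, skip
          visit 4 (parent 10)
            4–10: parent, skip
            visit 0 (parent 4)
              0–4: parent, skip
        visit 14 (parent 12)
          14–12: parent, skip
      11–13: parent, skip
    13–5: parent, skip
    visit 9 (parent 13)
      9–13: parent, skip
      visit 8 (parent 9)
        8–9: parent, skip
visit 1 (parent –)
  visit 7 (parent 1)
    7–1: parent, skip
    visit 2 (parent 7)
      2–7: parent, skip
visit 3 (parent –)
  visit 6 (parent 3)
    6–3: parent, skip
No non-parent visited neighbor found — the graph is a forest.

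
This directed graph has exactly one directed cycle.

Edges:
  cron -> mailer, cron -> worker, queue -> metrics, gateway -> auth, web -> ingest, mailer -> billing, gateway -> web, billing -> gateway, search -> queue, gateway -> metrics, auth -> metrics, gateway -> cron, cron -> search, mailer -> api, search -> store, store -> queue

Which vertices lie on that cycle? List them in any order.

cron, mailer, billing, gateway

DFS with gray/black marking from cron:
cron gray
  mailer gray
    api gray
    api black
    billing gray
      gateway gray
        metrics gray
        metrics black
        auth gray
          auth→metrics: metrics black — skip
        auth black
        gateway→cron: cron is gray → back edge
Back edge closes the cycle cron → mailer → billing → gateway → cron; its vertices are {cron, mailer, billing, gateway}.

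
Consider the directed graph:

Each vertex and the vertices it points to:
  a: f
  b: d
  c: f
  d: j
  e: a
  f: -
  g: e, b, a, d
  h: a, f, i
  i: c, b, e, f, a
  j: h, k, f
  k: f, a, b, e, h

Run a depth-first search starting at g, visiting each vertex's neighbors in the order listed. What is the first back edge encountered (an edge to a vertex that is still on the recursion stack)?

i->b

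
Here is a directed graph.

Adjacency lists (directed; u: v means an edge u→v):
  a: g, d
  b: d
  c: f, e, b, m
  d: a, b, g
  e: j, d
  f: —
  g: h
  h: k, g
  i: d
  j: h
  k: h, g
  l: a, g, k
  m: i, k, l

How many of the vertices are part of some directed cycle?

A vertex is on a directed cycle iff it belongs to a strongly connected component of size ≥ 2 (or has a self-loop).
The vertices on cycles are {a, b, d, g, h, k} — 6 in total.

6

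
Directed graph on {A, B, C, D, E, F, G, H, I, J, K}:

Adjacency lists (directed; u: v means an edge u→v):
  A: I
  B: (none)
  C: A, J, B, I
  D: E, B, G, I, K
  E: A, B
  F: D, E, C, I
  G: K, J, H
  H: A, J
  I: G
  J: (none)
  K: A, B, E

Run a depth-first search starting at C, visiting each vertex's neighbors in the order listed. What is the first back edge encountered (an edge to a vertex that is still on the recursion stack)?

DFS from C (visiting each vertex's neighbors in the order listed); mark gray on enter, black on exit:
C gray
  A gray
    I gray
      G gray
        K gray
          K→A: A is gray → back edge
First back edge: K → A.

K→A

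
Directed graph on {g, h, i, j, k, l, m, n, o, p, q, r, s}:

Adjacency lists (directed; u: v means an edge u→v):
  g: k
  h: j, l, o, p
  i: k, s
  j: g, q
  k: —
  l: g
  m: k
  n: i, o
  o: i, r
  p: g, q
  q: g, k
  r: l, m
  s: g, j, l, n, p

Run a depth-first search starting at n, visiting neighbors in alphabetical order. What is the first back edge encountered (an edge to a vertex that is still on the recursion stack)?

s→n

DFS from n (visiting neighbors in alphabetical order); mark gray on enter, black on exit:
n gray
  i gray
    k gray
    k black
    s gray
      g gray
        g→k: k black — skip
      g black
      j gray
        j→g: g black — skip
        q gray
          q→g: g black — skip
          q→k: k black — skip
        q black
      j black
      l gray
        l→g: g black — skip
      l black
      s→n: n is gray → back edge
First back edge: s → n.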